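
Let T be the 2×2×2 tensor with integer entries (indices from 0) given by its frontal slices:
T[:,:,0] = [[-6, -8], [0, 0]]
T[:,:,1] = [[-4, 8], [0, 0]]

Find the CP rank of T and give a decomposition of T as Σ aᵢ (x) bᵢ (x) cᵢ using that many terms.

rank(T) = 2

Lower bound: the mode-2 unfolding of T (rows indexed by j, columns by (i,k) = (0,0), (0,1), (1,0), (1,1)) is [[-6, -4, 0, 0], [-8, 8, 0, 0]].
There the 2×2 minor on rows j ∈ {0, 1}, columns (i,k) ∈ {(0,0), (0,1)} is det [[-6, -4], [-8, 8]] = -80 ≠ 0, so this unfolding has rank ≥ 2; CP rank is at least every unfolding rank, so rank(T) ≥ 2. (This is only a lower bound: in general the CP rank may exceed every unfolding rank, so we still need to exhibit 2 rank-1 terms summing to T.)
Upper bound — finding two terms. Every mode-1 slice of T is a multiple of one matrix: T[i,:,:] = a[i]·M with a = [1, 0] and M = [[-6, -4], [-8, 8]] (rows indexed by j, columns by k). So it suffices to write M as a sum of two rank-1 matrices.
Splitting M by its rows (j = 0, 1), M = [1, 0][-6, -4]ᵀ + [0, 1][-8, 8]ᵀ.
Hence T = [1, 0] (x) [1, 0] (x) [-6, -4] + [1, 0] (x) [0, 1] (x) [-8, 8], so rank(T) ≤ 2.
These bounds meet, so rank(T) = 2.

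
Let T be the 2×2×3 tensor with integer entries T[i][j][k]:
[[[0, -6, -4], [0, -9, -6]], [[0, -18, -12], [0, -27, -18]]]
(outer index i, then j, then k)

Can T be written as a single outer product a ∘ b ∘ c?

If T = a ∘ b ∘ c then every fibre of T is a multiple of the corresponding factor, so read the factors off the fibres through the nonzero entry T[0,0,1] = -6.
The mode-1 fibre T[:,0,1] = [-6, -18] gives a = [1, 3] (primitive direction); the mode-2 fibre T[0,:,1] = [-6, -9] gives b = [2, 3]; then c[k] = T[0,0,k] / (a[0]·b[0]) = [0, -6, -4] / 2 = [0, -3, -2].
Expanding [1, 3] ∘ [2, 3] ∘ [0, -3, -2] reproduces all 12 entries of T, so T = [1, 3] ∘ [2, 3] ∘ [0, -3, -2] and rank(T) ≤ 1.
Equivalently every frontal slice T[:,:,k] is c[k] times the rank-1 matrix [1, 3] ∘ [2, 3]. So T has rank 1 (it is nonzero).

Yes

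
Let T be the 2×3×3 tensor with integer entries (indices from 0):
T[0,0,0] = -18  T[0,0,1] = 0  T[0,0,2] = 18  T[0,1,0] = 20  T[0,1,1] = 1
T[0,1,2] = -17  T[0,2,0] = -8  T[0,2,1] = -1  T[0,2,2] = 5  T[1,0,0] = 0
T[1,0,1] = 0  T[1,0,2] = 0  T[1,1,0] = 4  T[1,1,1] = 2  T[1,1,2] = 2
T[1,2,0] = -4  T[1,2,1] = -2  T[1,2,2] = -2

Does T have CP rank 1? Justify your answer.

The mode-2 unfolding of T (rows indexed by j, columns by (i,k) = (0,0), (0,1), (0,2), (1,0), (1,1), (1,2)) is [[-18, 0, 18, 0, 0, 0], [20, 1, -17, 4, 2, 2], [-8, -1, 5, -4, -2, -2]].
There the 2×2 minor on rows j ∈ {0, 1}, columns (i,k) ∈ {(0,0), (0,1)} is det [[-18, 0], [20, 1]] = -18 ≠ 0, so this unfolding has rank ≥ 2; CP rank is at least every unfolding rank, so rank(T) ≥ 2.
In particular rank(T) ≥ 2 > 1, so T is not rank-1.

No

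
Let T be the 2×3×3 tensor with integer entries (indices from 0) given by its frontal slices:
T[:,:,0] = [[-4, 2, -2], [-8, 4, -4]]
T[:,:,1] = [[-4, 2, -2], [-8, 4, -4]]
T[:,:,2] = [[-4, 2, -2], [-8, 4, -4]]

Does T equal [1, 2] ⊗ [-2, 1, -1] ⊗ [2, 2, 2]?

Yes

Reconstruct entrywise from the claimed factors. For example, T[0,2,2] = -2 and Σₗ aₗ[0]bₗ[2]cₗ[2] = (1)·(-1)·(2) = -2; checking all 18 entries, every one matches. The claim holds.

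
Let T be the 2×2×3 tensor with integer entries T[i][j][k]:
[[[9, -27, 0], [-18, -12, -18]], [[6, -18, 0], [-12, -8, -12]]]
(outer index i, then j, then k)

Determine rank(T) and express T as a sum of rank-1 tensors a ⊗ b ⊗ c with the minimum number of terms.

rank(T) = 2

Lower bound: the mode-2 unfolding of T (rows indexed by j, columns by (i,k) = (0,0), (0,1), (0,2), (1,0), (1,1), (1,2)) is [[9, -27, 0, 6, -18, 0], [-18, -12, -18, -12, -8, -12]].
There the 2×2 minor on rows j ∈ {0, 1}, columns (i,k) ∈ {(0,0), (0,1)} is det [[9, -27], [-18, -12]] = -594 ≠ 0, so this unfolding has rank ≥ 2; CP rank is at least every unfolding rank, so rank(T) ≥ 2. (Flattening ranks never certify an upper bound on CP rank; for that we must actually write T with 2 rank-1 terms.)
Upper bound — finding two terms. Every mode-1 slice of T is a multiple of one matrix: T[i,:,:] = a[i]·M with a = (3, 2) and M = [[3, -9, 0], [-6, -4, -6]] (rows indexed by j, columns by k). So it suffices to write M as a sum of two rank-1 matrices.
Splitting M by its rows (j = 0, 1), M = (1, 0)(3, -9, 0)ᵀ + (0, 1)(-6, -4, -6)ᵀ.
Hence T = (3, 2) ⊗ (1, 0) ⊗ (3, -9, 0) + (3, 2) ⊗ (0, 1) ⊗ (-6, -4, -6), so rank(T) ≤ 2.
These bounds meet, so rank(T) = 2.
Check entry T[0,1,0] = -18: (3)·(0)·(3) + (3)·(1)·(-6) = -18.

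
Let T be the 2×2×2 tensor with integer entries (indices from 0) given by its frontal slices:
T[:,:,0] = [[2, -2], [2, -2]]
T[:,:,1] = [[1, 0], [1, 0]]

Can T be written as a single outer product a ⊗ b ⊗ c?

No

The mode-3 unfolding of T (rows indexed by k, columns by (i,j) = (0,0), (0,1), (1,0), (1,1)) is [[2, -2, 2, -2], [1, 0, 1, 0]].
There the 2×2 minor on rows k ∈ {0, 1}, columns (i,j) ∈ {(0,0), (0,1)} is det [[2, -2], [1, 0]] = 2 ≠ 0, so this unfolding has rank ≥ 2; CP rank is at least every unfolding rank, so rank(T) ≥ 2.
In particular rank(T) ≥ 2 > 1, so T is not rank-1.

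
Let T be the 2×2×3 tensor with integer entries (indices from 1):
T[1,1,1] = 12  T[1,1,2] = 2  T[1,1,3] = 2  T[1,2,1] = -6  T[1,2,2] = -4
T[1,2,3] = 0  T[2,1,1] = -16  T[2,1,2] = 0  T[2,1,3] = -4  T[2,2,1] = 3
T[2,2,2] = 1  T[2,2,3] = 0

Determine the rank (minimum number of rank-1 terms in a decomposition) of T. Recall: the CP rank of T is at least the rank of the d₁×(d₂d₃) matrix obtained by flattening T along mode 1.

3

Lower bound: the mode-3 unfolding of T (rows indexed by k, columns by (i,j) = (1,1), (1,2), (2,1), (2,2)) is [[12, -6, -16, 3], [2, -4, 0, 1], [2, 0, -4, 0]].
There the 3×3 minor on rows k ∈ {1, 2, 3}, columns (i,j) ∈ {(1,1), (1,2), (2,1)} is det [[12, -6, -16], [2, -4, 0], [2, 0, -4]] = 16 ≠ 0, so this unfolding has rank ≥ 3; CP rank is at least every unfolding rank, so rank(T) ≥ 3. (Unfolding ranks only ever bound the CP rank from below — rank(T) can be strictly larger than all of them — so the matching upper bound has to come from an explicit 3-term decomposition.)
Upper bound: T is a sum of 3 rank-1 terms, T = [1, -2] ⊗ [1, 0] ⊗ [4, -2, 2] + [1, -1] ⊗ [2, -1] ⊗ [4, 2, 0] + [2, 1] ⊗ [0, 1] ⊗ [-1, -1, 0] (one valid choice — decompositions are not unique — normalised so each a, b is primitive with positive first nonzero entry; check it by expanding all entries), so rank(T) ≤ 3.
These bounds meet, so rank(T) = 3.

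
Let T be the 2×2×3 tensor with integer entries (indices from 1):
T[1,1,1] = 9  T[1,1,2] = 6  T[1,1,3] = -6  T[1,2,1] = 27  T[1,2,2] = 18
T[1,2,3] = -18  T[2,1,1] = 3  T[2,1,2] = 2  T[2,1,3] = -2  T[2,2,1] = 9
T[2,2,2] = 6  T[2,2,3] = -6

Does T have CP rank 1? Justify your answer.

Yes

The mode-1 fibre T[:,1,1] = [9, 3] gives a = [3, 1] (primitive direction); the mode-2 fibre T[1,:,1] = [9, 27] gives b = [1, 3]; then c[k] = T[1,1,k] / (a[1]·b[1]) = [9, 6, -6] / 3 = [3, 2, -2].
Expanding [3, 1] ⊗ [1, 3] ⊗ [3, 2, -2] reproduces all 12 entries of T, so T = [3, 1] ⊗ [1, 3] ⊗ [3, 2, -2] and rank(T) ≤ 1.
Equivalently every frontal slice T[:,:,k] is c[k] times the rank-1 matrix [3, 1] ⊗ [1, 3]. So T has rank 1 (it is nonzero).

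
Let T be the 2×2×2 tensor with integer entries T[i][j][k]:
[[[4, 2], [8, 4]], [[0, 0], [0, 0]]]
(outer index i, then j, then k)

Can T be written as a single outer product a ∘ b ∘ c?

The mode-1 fibre T[:,0,0] = [4, 0] gives a = [1, 0] (primitive direction); the mode-2 fibre T[0,:,0] = [4, 8] gives b = [1, 2]; then c[k] = T[0,0,k] / (a[0]·b[0]) = [4, 2] / 1 = [4, 2].
Expanding [1, 0] ∘ [1, 2] ∘ [4, 2] reproduces all 8 entries of T, so T = [1, 0] ∘ [1, 2] ∘ [4, 2] and rank(T) ≤ 1.
Equivalently every frontal slice T[:,:,k] is c[k] times the rank-1 matrix [1, 0] ∘ [1, 2]. So T has rank 1 (it is nonzero).

Yes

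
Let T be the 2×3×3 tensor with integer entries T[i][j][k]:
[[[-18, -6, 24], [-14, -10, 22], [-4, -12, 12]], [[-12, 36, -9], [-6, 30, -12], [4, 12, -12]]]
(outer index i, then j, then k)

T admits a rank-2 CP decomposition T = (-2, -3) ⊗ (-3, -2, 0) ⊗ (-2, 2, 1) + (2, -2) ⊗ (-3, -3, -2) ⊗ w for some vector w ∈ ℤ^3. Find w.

w = (1, 3, -3)

Subtract the known terms from T to get the rank-1 residual R = (2, -2) ⊗ (-3, -3, -2) ⊗ w, so R[i,j,k] = a[i]·b[j]·w[k]. Pick indices with nonzero a[0]·b[0] = (2)·(-3) = -6. Only the fibre through (0,0,·) is needed: R[0,0,:] = T[0,0,:] − Σₗ aₗ[0]bₗ[0]cₗ = [-18, -6, 24] − (-2)·(-3)·(-2, 2, 1) = [-6, -18, 18]. Then w[k] = R[0,0,k] / -6 for each k, giving w = [-6, -18, 18] / -6 = (1, 3, -3).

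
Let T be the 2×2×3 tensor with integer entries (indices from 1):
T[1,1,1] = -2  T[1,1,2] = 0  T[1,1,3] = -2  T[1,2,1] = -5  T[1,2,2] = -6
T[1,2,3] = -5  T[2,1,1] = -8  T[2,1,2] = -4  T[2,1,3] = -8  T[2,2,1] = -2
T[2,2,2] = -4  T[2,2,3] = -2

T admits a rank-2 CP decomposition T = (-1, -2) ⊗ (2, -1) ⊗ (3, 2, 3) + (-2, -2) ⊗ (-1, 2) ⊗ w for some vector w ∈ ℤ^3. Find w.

Subtract the known terms from T to get the rank-1 residual R = (-2, -2) ⊗ (-1, 2) ⊗ w, so R[i,j,k] = a[i]·b[j]·w[k]. Pick indices with nonzero a[1]·b[1] = (-2)·(-1) = 2. Only the fibre through (1,1,·) is needed: R[1,1,:] = T[1,1,:] − Σₗ aₗ[1]bₗ[1]cₗ = [-2, 0, -2] − (-1)·(2)·(3, 2, 3) = [4, 4, 4]. Then w[k] = R[1,1,k] / 2 for each k, giving w = [4, 4, 4] / 2 = (2, 2, 2).

w = (2, 2, 2)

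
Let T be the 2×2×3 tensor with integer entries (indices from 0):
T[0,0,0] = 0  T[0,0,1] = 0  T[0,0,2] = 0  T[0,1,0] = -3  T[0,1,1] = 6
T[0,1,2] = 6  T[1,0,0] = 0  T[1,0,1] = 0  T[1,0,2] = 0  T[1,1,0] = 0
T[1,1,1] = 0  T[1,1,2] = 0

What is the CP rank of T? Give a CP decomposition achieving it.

rank(T) = 1

Lower bound: T ≠ 0 (e.g. T[0,1,0] = -3), so rank(T) ≥ 1.
Upper bound: if T = a ⊗ b ⊗ c then every fibre of T is a multiple of the corresponding factor, so read the factors off the fibres through the nonzero entry T[0,1,0] = -3.
The mode-1 fibre T[:,1,0] = [-3, 0] gives a = [1, 0] (primitive direction); the mode-2 fibre T[0,:,0] = [0, -3] gives b = [0, 1]; then c[k] = T[0,1,k] / (a[0]·b[1]) = [-3, 6, 6] / 1 = [-3, 6, 6].
Expanding [1, 0] ⊗ [0, 1] ⊗ [-3, 6, 6] reproduces all 12 entries of T, so T = [1, 0] ⊗ [0, 1] ⊗ [-3, 6, 6] and rank(T) ≤ 1.
These bounds meet, so rank(T) = 1.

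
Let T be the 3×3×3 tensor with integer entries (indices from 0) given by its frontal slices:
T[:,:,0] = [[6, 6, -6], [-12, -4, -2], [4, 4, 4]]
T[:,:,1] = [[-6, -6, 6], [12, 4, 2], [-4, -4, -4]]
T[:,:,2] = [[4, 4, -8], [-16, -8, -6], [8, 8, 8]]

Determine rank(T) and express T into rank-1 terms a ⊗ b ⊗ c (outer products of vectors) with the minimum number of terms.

rank(T) = 3

Lower bound: the mode-1 unfolding of T (rows indexed by i, columns by (j,k) = (0,0), (0,1), (0,2), (1,0), (1,1), (1,2), (2,0), (2,1), (2,2)) is [[6, -6, 4, 6, -6, 4, -6, 6, -8], [-12, 12, -16, -4, 4, -8, -2, 2, -6], [4, -4, 8, 4, -4, 8, 4, -4, 8]].
There the 3×3 minor on rows i ∈ {0, 1, 2}, columns (j,k) ∈ {(0,0), (0,2), (1,0)} is det [[6, 4, 6], [-12, -16, -4], [4, 8, 4]] = -256 ≠ 0, so this unfolding has rank ≥ 3; CP rank is at least every unfolding rank, so rank(T) ≥ 3. (Unfolding ranks only ever bound the CP rank from below — rank(T) can be strictly larger than all of them — so the matching upper bound has to come from an explicit 3-term decomposition.)
Upper bound: T is a sum of 3 rank-1 terms, T = [0, 1, 0] ⊗ [1, -1, 0] ⊗ [-4, 4, -4] + [1, 2, -2] ⊗ [1, 1, 1] ⊗ [-2, 2, -4] + [2, -1, 0] ⊗ [2, 2, -1] ⊗ [2, -2, 2] (written with every a and b primitive with positive leading entry and the scale carried by c; CP decompositions are not unique, and this one is verified by expanding entrywise), so rank(T) ≤ 3.
These bounds meet, so rank(T) = 3.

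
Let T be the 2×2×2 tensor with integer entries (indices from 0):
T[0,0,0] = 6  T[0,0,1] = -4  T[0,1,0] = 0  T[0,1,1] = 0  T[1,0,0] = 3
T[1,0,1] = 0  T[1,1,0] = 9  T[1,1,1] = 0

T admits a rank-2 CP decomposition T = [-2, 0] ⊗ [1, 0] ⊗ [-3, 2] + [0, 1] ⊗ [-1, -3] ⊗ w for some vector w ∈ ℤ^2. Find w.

Subtract the known terms from T to get the rank-1 residual R = [0, 1] ⊗ [-1, -3] ⊗ w, so R[i,j,k] = a[i]·b[j]·w[k]. Pick indices with nonzero a[1]·b[0] = (1)·(-1) = -1. Only the fibre through (1,0,·) is needed: R[1,0,:] = T[1,0,:] − Σₗ aₗ[1]bₗ[0]cₗ = [3, 0] − (0)·(1)·[-3, 2] = [3, 0]. Then w[k] = R[1,0,k] / -1 for each k, giving w = [3, 0] / -1 = [-3, 0].

w = [-3, 0]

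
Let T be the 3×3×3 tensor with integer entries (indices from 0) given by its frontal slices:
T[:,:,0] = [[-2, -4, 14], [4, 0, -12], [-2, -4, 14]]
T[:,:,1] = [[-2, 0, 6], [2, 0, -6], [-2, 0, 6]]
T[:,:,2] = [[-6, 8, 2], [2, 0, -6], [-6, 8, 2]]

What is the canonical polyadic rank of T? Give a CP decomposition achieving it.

rank(T) = 2

Lower bound: in the mode-3 unfolding of T (rows indexed by k, columns by (i,j)) the 2×2 minor on rows k ∈ {0, 1}, columns (i,j) ∈ {(0,0), (0,1)} is det [[-2, -4], [-2, 0]] = -8 ≠ 0, so that unfolding has rank ≥ 2 and hence rank(T) ≥ 2 (CP rank is at least every unfolding rank, though it can be larger).
Upper bound: with S_k = T[:,:,k], the two rank-1 terms a₁b₁ᵀ, a₂b₂ᵀ are the rank-1 members of the pencil x·S₀ + y·S₁.
The 2×2 minor of x·S₀ + y·S₁ on rows {0,1}, columns {0,1} is 16·x² + 8·xy = 8·(2·x + y)(x), vanishing at (x:y) = (1:-2) and (0:1).
M₁ = S₀ − 2·S₁ = [[2, -4, 2], [0, 0, 0], [2, -4, 2]] = 2·(1, 0, 1)(1, -2, 1)ᵀ and M₂ = S₁ = [[-2, 0, 6], [2, 0, -6], [-2, 0, 6]] = (-2)·(1, -1, 1)(1, 0, -3)ᵀ, so take a₁ = (1, 0, 1), b₁ = (1, -2, 1), a₂ = (1, -1, 1), b₂ = (1, 0, -3).
Each slice is an integer combination of E₁ = a₁b₁ᵀ and E₂ = a₂b₂ᵀ: S₀ = 2·E₁ − 4·E₂, S₁ = −2·E₂, S₂ = −4·E₁ − 2·E₂; reading off coefficients, c₁ = (2, 0, -4) and c₂ = (-4, -2, -2).
Hence T = (1, 0, 1) ⊗ (1, -2, 1) ⊗ (2, 0, -4) + (1, -1, 1) ⊗ (1, 0, -3) ⊗ (-4, -2, -2), so rank(T) ≤ 2.
These bounds meet, so rank(T) = 2.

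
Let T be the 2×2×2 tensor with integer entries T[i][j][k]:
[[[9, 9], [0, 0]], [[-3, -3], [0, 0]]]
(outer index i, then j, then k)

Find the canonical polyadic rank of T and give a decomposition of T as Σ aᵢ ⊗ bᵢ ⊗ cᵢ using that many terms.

Lower bound: T ≠ 0 (e.g. T[0,0,0] = 9), so rank(T) ≥ 1.
Upper bound: if T = a ⊗ b ⊗ c then every fibre of T is a multiple of the corresponding factor, so read the factors off the fibres through the nonzero entry T[0,0,0] = 9.
The mode-1 fibre T[:,0,0] = [9, -3] gives a = [3, -1] (primitive direction); the mode-2 fibre T[0,:,0] = [9, 0] gives b = [1, 0]; then c[k] = T[0,0,k] / (a[0]·b[0]) = [9, 9] / 3 = [3, 3].
Expanding [3, -1] ⊗ [1, 0] ⊗ [3, 3] reproduces all 8 entries of T, so T = [3, -1] ⊗ [1, 0] ⊗ [3, 3] and rank(T) ≤ 1.
These bounds meet, so rank(T) = 1.

rank(T) = 1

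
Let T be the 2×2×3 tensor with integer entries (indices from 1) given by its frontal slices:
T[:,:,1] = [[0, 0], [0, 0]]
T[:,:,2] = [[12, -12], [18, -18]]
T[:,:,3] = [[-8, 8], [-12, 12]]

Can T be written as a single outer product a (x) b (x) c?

If T = a (x) b (x) c then every fibre of T is a multiple of the corresponding factor, so read the factors off the fibres through the nonzero entry T[1,1,2] = 12.
The mode-1 fibre T[:,1,2] = [12, 18] gives a = [2, 3] (primitive direction); the mode-2 fibre T[1,:,2] = [12, -12] gives b = [1, -1]; then c[k] = T[1,1,k] / (a[1]·b[1]) = [0, 12, -8] / 2 = [0, 6, -4].
Expanding [2, 3] (x) [1, -1] (x) [0, 6, -4] reproduces all 12 entries of T, so T = [2, 3] (x) [1, -1] (x) [0, 6, -4] and rank(T) ≤ 1.
Equivalently every frontal slice T[:,:,k] is c[k] times the rank-1 matrix [2, 3] (x) [1, -1]. So T has rank 1 (it is nonzero).

Yes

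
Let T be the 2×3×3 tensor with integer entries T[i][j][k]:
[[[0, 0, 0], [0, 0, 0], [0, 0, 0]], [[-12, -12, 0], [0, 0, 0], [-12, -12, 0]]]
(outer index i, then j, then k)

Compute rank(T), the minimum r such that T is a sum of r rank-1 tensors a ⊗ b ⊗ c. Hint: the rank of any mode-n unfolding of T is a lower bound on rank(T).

Lower bound: T ≠ 0 (e.g. T[1,0,0] = -12), so rank(T) ≥ 1.
Upper bound: if T = a ⊗ b ⊗ c then every fibre of T is a multiple of the corresponding factor, so read the factors off the fibres through the nonzero entry T[1,0,0] = -12.
The mode-1 fibre T[:,0,0] = [0, -12] gives a = (0, 1) (primitive direction); the mode-2 fibre T[1,:,0] = [-12, 0, -12] gives b = (1, 0, 1); then c[k] = T[1,0,k] / (a[1]·b[0]) = [-12, -12, 0] / 1 = (-12, -12, 0).
Expanding (0, 1) ⊗ (1, 0, 1) ⊗ (-12, -12, 0) reproduces all 18 entries of T, so T = (0, 1) ⊗ (1, 0, 1) ⊗ (-12, -12, 0) and rank(T) ≤ 1.
These bounds meet, so rank(T) = 1.

1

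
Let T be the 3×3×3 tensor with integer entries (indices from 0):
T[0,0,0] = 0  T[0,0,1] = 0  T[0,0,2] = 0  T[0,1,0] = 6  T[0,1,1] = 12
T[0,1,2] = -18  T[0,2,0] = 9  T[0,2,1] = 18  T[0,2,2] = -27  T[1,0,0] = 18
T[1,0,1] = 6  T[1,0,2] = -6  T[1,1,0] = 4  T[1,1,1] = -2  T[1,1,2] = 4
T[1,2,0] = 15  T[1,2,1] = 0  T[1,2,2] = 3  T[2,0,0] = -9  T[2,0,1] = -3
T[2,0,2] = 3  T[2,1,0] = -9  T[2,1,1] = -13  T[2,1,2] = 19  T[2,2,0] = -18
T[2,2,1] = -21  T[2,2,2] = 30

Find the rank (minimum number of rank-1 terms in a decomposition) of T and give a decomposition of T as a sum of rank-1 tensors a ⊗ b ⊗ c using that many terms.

Lower bound: in the mode-2 unfolding of T (rows indexed by j, columns by (i,k)) the 2×2 minor on rows j ∈ {0, 1}, columns (i,k) ∈ {(0,0), (1,0)} is det [[0, 18], [6, 4]] = -108 ≠ 0, so that unfolding has rank ≥ 2 and hence rank(T) ≥ 2 (CP rank is at least every unfolding rank, though it can be larger).
Upper bound: with S_k = T[:,:,k], the two rank-1 terms a₁b₁ᵀ, a₂b₂ᵀ are the rank-1 members of the pencil x·S₀ + y·S₁.
The 2×2 minor of x·S₀ + y·S₁ on rows {0,1}, columns {0,1} is −108·x² − 252·xy − 72·y² = (-36)·(x + 2·y)(3·x + y), vanishing at (x:y) = (2:-1) and (1:-3).
M₁ = 2·S₀ − S₁ = [[0, 0, 0], [30, 10, 30], [-15, -5, -15]] = 5·[0, 2, -1][3, 1, 3]ᵀ and M₂ = S₀ − 3·S₁ = [[0, -30, -45], [0, 10, 15], [0, 30, 45]] = (-5)·[3, -1, -3][0, 2, 3]ᵀ, so take a₁ = [0, 2, -1], b₁ = [3, 1, 3], a₂ = [3, -1, -3], b₂ = [0, 2, 3].
Each slice is an integer combination of E₁ = a₁b₁ᵀ and E₂ = a₂b₂ᵀ: S₀ = 3·E₁ + E₂, S₁ = E₁ + 2·E₂, S₂ = −E₁ − 3·E₂; reading off coefficients, c₁ = [3, 1, -1] and c₂ = [1, 2, -3].
Hence T = [0, 2, -1] ⊗ [3, 1, 3] ⊗ [3, 1, -1] + [3, -1, -3] ⊗ [0, 2, 3] ⊗ [1, 2, -3], so rank(T) ≤ 2.
These bounds meet, so rank(T) = 2.

rank(T) = 2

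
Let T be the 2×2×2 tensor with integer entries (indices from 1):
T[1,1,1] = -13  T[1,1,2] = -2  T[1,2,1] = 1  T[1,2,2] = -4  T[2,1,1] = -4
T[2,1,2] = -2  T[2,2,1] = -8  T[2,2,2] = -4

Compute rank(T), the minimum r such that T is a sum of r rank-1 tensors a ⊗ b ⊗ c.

2

Lower bound: the mode-2 unfolding of T (rows indexed by j, columns by (i,k) = (1,1), (1,2), (2,1), (2,2)) is [[-13, -2, -4, -2], [1, -4, -8, -4]].
There the 2×2 minor on rows j ∈ {1, 2}, columns (i,k) ∈ {(1,1), (1,2)} is det [[-13, -2], [1, -4]] = 54 ≠ 0, so this unfolding has rank ≥ 2; CP rank is at least every unfolding rank, so rank(T) ≥ 2. (Unfolding ranks only ever bound the CP rank from below — rank(T) can be strictly larger than all of them — so the matching upper bound has to come from an explicit 2-term decomposition.)
Upper bound — finding two terms. Write S_k = T[:,:,k] for the frontal slices: S₁ = [[-13, 1], [-4, -8]], S₂ = [[-2, -4], [-2, -4]].
If T = a₁ ⊗ b₁ ⊗ c₁ + a₂ ⊗ b₂ ⊗ c₂ then each S_k = c₁[k]·a₁b₁ᵀ + c₂[k]·a₂b₂ᵀ. S₁ and S₂ are linearly independent, so a₁b₁ᵀ and a₂b₂ᵀ must span the same plane of matrices: they are the rank-1 matrices of the form x·S₁ + y·S₂.
det(x·S₁ + y·S₂) is 108·x² + 54·xy = 54·(2·x + y)(x), vanishing at (x:y) = (1:-2) and (0:1).
M₁ = S₁ − 2·S₂ = [[-9, 9], [0, 0]] = (-9)·[1, 0][1, -1]ᵀ and M₂ = S₂ = [[-2, -4], [-2, -4]] = (-2)·[1, 1][1, 2]ᵀ, so take a₁ = [1, 0], b₁ = [1, -1], a₂ = [1, 1], b₂ = [1, 2].
Each slice is an integer combination of E₁ = a₁b₁ᵀ and E₂ = a₂b₂ᵀ: S₁ = −9·E₁ − 4·E₂, S₂ = −2·E₂; reading off coefficients, c₁ = [-9, 0] and c₂ = [-4, -2].
Hence T = [1, 0] ⊗ [1, -1] ⊗ [-9, 0] + [1, 1] ⊗ [1, 2] ⊗ [-4, -2], so rank(T) ≤ 2.
These bounds meet, so rank(T) = 2.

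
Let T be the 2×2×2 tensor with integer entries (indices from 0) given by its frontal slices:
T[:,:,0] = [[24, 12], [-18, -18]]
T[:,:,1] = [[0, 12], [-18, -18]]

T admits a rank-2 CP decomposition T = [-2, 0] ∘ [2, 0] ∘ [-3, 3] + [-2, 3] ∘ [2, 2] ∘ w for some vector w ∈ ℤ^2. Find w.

w = [-3, -3]

Subtract the known terms from T to get the rank-1 residual R = [-2, 3] ∘ [2, 2] ∘ w, so R[i,j,k] = a[i]·b[j]·w[k]. Pick indices with nonzero a[0]·b[0] = (-2)·(2) = -4. Only the fibre through (0,0,·) is needed: R[0,0,:] = T[0,0,:] − Σₗ aₗ[0]bₗ[0]cₗ = [24, 0] − (-2)·(2)·[-3, 3] = [12, 12]. Then w[k] = R[0,0,k] / -4 for each k, giving w = [12, 12] / -4 = [-3, -3].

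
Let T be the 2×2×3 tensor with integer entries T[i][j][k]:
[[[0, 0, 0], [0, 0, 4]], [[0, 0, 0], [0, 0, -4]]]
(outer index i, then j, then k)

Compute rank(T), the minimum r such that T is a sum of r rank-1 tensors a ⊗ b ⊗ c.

Lower bound: T ≠ 0 (e.g. T[0,1,2] = 4), so rank(T) ≥ 1.
Upper bound: if T = a ⊗ b ⊗ c then every fibre of T is a multiple of the corresponding factor, so read the factors off the fibres through the nonzero entry T[0,1,2] = 4.
The mode-1 fibre T[:,1,2] = [4, -4] gives a = [1, -1] (primitive direction); the mode-2 fibre T[0,:,2] = [0, 4] gives b = [0, 1]; then c[k] = T[0,1,k] / (a[0]·b[1]) = [0, 0, 4] / 1 = [0, 0, 4].
Expanding [1, -1] ⊗ [0, 1] ⊗ [0, 0, 4] reproduces all 12 entries of T, so T = [1, -1] ⊗ [0, 1] ⊗ [0, 0, 4] and rank(T) ≤ 1.
These bounds meet, so rank(T) = 1.

1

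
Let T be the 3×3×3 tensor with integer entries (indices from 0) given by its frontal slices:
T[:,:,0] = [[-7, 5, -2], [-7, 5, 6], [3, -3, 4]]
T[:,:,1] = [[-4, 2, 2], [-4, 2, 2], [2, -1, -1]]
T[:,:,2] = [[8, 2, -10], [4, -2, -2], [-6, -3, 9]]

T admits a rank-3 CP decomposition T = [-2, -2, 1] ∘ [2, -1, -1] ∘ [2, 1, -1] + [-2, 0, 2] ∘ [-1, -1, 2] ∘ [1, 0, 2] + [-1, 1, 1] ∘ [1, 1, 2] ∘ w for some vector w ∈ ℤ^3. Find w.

Subtract the known terms from T to get the rank-1 residual R = [-1, 1, 1] ∘ [1, 1, 2] ∘ w, so R[i,j,k] = a[i]·b[j]·w[k]. Pick indices with nonzero a[0]·b[0] = (-1)·(1) = -1. Only the fibre through (0,0,·) is needed: R[0,0,:] = T[0,0,:] − Σₗ aₗ[0]bₗ[0]cₗ = [-7, -4, 8] − (-2)·(2)·[2, 1, -1] − (-2)·(-1)·[1, 0, 2] = [-1, 0, 0]. Then w[k] = R[0,0,k] / -1 for each k, giving w = [-1, 0, 0] / -1 = [1, 0, 0].

w = [1, 0, 0]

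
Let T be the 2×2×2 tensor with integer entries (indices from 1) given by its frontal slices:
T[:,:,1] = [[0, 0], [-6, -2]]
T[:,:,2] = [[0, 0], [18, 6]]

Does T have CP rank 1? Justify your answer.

If T = a ⊗ b ⊗ c then every fibre of T is a multiple of the corresponding factor, so read the factors off the fibres through the nonzero entry T[2,1,1] = -6.
The mode-1 fibre T[:,1,1] = [0, -6] gives a = (0, 1) (primitive direction); the mode-2 fibre T[2,:,1] = [-6, -2] gives b = (3, 1); then c[k] = T[2,1,k] / (a[2]·b[1]) = [-6, 18] / 3 = (-2, 6).
Expanding (0, 1) ⊗ (3, 1) ⊗ (-2, 6) reproduces all 8 entries of T, so T = (0, 1) ⊗ (3, 1) ⊗ (-2, 6) and rank(T) ≤ 1.
Equivalently every frontal slice T[:,:,k] is c[k] times the rank-1 matrix (0, 1) ⊗ (3, 1). So T has rank 1 (it is nonzero).

Yes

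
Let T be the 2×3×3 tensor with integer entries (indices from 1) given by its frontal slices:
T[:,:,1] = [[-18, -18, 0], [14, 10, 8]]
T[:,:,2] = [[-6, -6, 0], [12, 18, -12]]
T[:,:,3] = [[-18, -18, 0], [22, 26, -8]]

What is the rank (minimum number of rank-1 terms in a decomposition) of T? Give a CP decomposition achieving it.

rank(T) = 2

Lower bound: in the mode-3 unfolding of T (rows indexed by k, columns by (i,j)) the 2×2 minor on rows k ∈ {1, 2}, columns (i,j) ∈ {(1,1), (2,1)} is det [[-18, 14], [-6, 12]] = -132 ≠ 0, so that unfolding has rank ≥ 2 and hence rank(T) ≥ 2 (CP rank is at least every unfolding rank, though it can be larger).
Upper bound: with S_k = T[:,:,k], the two rank-1 terms a₁b₁ᵀ, a₂b₂ᵀ are the rank-1 members of the pencil x·S₁ + y·S₂.
The 2×2 minor of x·S₁ + y·S₂ on rows {1,2}, columns {1,2} is 72·x² − 84·xy − 36·y² = 12·(2·x − 3·y)(3·x + y), vanishing at (x:y) = (3:2) and (1:-3).
M₁ = 3·S₁ + 2·S₂ = [[-66, -66, 0], [66, 66, 0]] = (-66)·[1, -1][1, 1, 0]ᵀ and M₂ = S₁ − 3·S₂ = [[0, 0, 0], [-22, -44, 44]] = (-22)·[0, 1][1, 2, -2]ᵀ, so take a₁ = [1, -1], b₁ = [1, 1, 0], a₂ = [0, 1], b₂ = [1, 2, -2].
Each slice is an integer combination of E₁ = a₁b₁ᵀ and E₂ = a₂b₂ᵀ: S₁ = −18·E₁ − 4·E₂, S₂ = −6·E₁ + 6·E₂, S₃ = −18·E₁ + 4·E₂; reading off coefficients, c₁ = [-18, -6, -18] and c₂ = [-4, 6, 4].
Hence T = [1, -1] ⊗ [1, 1, 0] ⊗ [-18, -6, -18] + [0, 1] ⊗ [1, 2, -2] ⊗ [-4, 6, 4], so rank(T) ≤ 2.
These bounds meet, so rank(T) = 2.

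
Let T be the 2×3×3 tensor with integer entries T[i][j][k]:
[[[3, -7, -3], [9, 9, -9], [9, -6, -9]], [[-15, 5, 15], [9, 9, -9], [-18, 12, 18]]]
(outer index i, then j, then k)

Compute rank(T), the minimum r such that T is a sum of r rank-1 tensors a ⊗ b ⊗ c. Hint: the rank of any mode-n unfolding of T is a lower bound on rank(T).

Lower bound: the mode-2 unfolding of T (rows indexed by j, columns by (i,k) = (0,0), (0,1), (0,2), (1,0), (1,1), (1,2)) is [[3, -7, -3, -15, 5, 15], [9, 9, -9, 9, 9, -9], [9, -6, -9, -18, 12, 18]].
There the 2×2 minor on rows j ∈ {0, 1}, columns (i,k) ∈ {(0,0), (0,1)} is det [[3, -7], [9, 9]] = 90 ≠ 0, so this unfolding has rank ≥ 2; CP rank is at least every unfolding rank, so rank(T) ≥ 2. (Unfolding ranks only ever bound the CP rank from below — rank(T) can be strictly larger than all of them — so the matching upper bound has to come from an explicit 2-term decomposition.)
Upper bound — finding two terms. Write S_k = T[:,:,k] for the frontal slices: S₀ = [[3, 9, 9], [-15, 9, -18]], S₁ = [[-7, 9, -6], [5, 9, 12]], S₂ = [[-3, -9, -9], [15, -9, 18]].
If T = a₁ ⊗ b₁ ⊗ c₁ + a₂ ⊗ b₂ ⊗ c₂ then each S_k = c₁[k]·a₁b₁ᵀ + c₂[k]·a₂b₂ᵀ. S₀ and S₁ are linearly independent, so a₁b₁ᵀ and a₂b₂ᵀ must span the same plane of matrices: they are the rank-1 matrices of the form x·S₀ + y·S₁.
The 2×2 minor of x·S₀ + y·S₁ on rows {0,1}, columns {0,1} is 162·x² + 54·xy − 108·y² = 54·(3·x − 2·y)(x + y), vanishing at (x:y) = (2:3) and (1:-1).
M₁ = 2·S₀ + 3·S₁ = [[-15, 45, 0], [-15, 45, 0]] = (-15)·[1, 1][1, -3, 0]ᵀ and M₂ = S₀ − S₁ = [[10, 0, 15], [-20, 0, -30]] = 5·[1, -2][2, 0, 3]ᵀ, so take a₁ = [1, 1], b₁ = [1, -3, 0], a₂ = [1, -2], b₂ = [2, 0, 3].
Each slice is an integer combination of E₁ = a₁b₁ᵀ and E₂ = a₂b₂ᵀ: S₀ = −3·E₁ + 3·E₂, S₁ = −3·E₁ − 2·E₂, S₂ = 3·E₁ − 3·E₂; reading off coefficients, c₁ = [-3, -3, 3] and c₂ = [3, -2, -3].
Hence T = [1, 1] ⊗ [1, -3, 0] ⊗ [-3, -3, 3] + [1, -2] ⊗ [2, 0, 3] ⊗ [3, -2, -3], so rank(T) ≤ 2.
These bounds meet, so rank(T) = 2.
Check entry T[0,2,2] = -9: (1)·(0)·(3) + (1)·(3)·(-3) = -9.

2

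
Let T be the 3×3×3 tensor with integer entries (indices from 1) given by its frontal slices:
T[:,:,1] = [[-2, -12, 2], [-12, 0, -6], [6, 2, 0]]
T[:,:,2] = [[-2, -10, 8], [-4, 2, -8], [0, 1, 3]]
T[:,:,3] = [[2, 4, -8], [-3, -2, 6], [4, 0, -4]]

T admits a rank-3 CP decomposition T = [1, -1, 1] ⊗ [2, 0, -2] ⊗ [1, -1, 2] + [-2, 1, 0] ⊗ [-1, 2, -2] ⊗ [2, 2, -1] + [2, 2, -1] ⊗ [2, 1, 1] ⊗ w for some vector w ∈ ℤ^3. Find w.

w = [-2, -1, 0]

Subtract the known terms from T to get the rank-1 residual R = [2, 2, -1] ⊗ [2, 1, 1] ⊗ w, so R[i,j,k] = a[i]·b[j]·w[k]. Pick indices with nonzero a[1]·b[1] = (2)·(2) = 4. Only the fibre through (1,1,·) is needed: R[1,1,:] = T[1,1,:] − Σₗ aₗ[1]bₗ[1]cₗ = [-2, -2, 2] − (1)·(2)·[1, -1, 2] − (-2)·(-1)·[2, 2, -1] = [-8, -4, 0]. Then w[k] = R[1,1,k] / 4 for each k, giving w = [-8, -4, 0] / 4 = [-2, -1, 0].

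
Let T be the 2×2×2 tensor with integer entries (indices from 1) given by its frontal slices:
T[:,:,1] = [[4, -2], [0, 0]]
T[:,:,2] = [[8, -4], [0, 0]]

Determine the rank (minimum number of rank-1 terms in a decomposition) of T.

Lower bound: T ≠ 0 (e.g. T[1,1,1] = 4), so rank(T) ≥ 1.
Upper bound: if T = a ⊗ b ⊗ c then every fibre of T is a multiple of the corresponding factor, so read the factors off the fibres through the nonzero entry T[1,1,1] = 4.
The mode-1 fibre T[:,1,1] = [4, 0] gives a = [1, 0] (primitive direction); the mode-2 fibre T[1,:,1] = [4, -2] gives b = [2, -1]; then c[k] = T[1,1,k] / (a[1]·b[1]) = [4, 8] / 2 = [2, 4].
Expanding [1, 0] ⊗ [2, -1] ⊗ [2, 4] reproduces all 8 entries of T, so T = [1, 0] ⊗ [2, -1] ⊗ [2, 4] and rank(T) ≤ 1.
These bounds meet, so rank(T) = 1.
Check entry T[1,1,1] = 4: (1)·(2)·(2) = 4.

1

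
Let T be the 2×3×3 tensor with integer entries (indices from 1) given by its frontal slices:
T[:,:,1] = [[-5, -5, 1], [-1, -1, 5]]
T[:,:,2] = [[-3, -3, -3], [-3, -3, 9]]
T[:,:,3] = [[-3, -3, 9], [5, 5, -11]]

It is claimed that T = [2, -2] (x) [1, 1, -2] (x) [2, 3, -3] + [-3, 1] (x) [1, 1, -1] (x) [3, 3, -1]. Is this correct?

Reconstruct entrywise from the claimed factors. For example, T[1,1,1] = -5 and Σₗ aₗ[1]bₗ[1]cₗ[1] = (2)·(1)·(2) + (-3)·(1)·(3) = -5; checking all 18 entries, every one matches. The claim holds.

Yes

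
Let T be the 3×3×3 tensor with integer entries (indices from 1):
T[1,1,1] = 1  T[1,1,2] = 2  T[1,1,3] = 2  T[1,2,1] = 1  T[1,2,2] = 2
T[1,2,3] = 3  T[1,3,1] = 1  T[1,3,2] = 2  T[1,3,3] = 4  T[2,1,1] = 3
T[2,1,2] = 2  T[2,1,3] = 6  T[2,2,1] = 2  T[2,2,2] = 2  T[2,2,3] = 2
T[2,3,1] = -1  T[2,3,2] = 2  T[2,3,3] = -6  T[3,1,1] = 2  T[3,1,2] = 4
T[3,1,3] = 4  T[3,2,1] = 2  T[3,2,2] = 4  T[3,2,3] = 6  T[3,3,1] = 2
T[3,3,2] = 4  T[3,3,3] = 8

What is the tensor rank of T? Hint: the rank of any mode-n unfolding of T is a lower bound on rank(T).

Lower bound: the mode-3 unfolding of T (rows indexed by k, columns by (i,j) = (1,1), (1,2), (1,3), (2,1), (2,2), (2,3), (3,1), (3,2), (3,3)) is [[1, 1, 1, 3, 2, -1, 2, 2, 2], [2, 2, 2, 2, 2, 2, 4, 4, 4], [2, 3, 4, 6, 2, -6, 4, 6, 8]].
There the 3×3 minor on rows k ∈ {1, 2, 3}, columns (i,j) ∈ {(1,1), (1,2), (2,1)} is det [[1, 1, 3], [2, 2, 2], [2, 3, 6]] = 4 ≠ 0, so this unfolding has rank ≥ 3; CP rank is at least every unfolding rank, so rank(T) ≥ 3. (This is only a lower bound: in general the CP rank may exceed every unfolding rank, so we still need to exhibit 3 rank-1 terms summing to T.)
Upper bound: T is a sum of 3 rank-1 terms, T = [0, 1, 0] ⊗ [2, 1, -2] ⊗ [1, 0, 2] + [1, -2, 2] ⊗ [0, 1, 2] ⊗ [0, 0, 1] + [1, 1, 2] ⊗ [1, 1, 1] ⊗ [1, 2, 2] (one valid choice — decompositions are not unique — normalised so each a, b is primitive with positive first nonzero entry; check it by expanding all entries), so rank(T) ≤ 3.
These bounds meet, so rank(T) = 3.

3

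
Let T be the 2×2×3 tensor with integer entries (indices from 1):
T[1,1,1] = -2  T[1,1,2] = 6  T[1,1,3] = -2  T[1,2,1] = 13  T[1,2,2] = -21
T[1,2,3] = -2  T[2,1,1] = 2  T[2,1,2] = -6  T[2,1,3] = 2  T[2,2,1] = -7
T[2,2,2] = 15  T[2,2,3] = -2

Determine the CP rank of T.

2

Lower bound: the mode-1 unfolding of T (rows indexed by i, columns by (j,k) = (1,1), (1,2), (1,3), (2,1), (2,2), (2,3)) is [[-2, 6, -2, 13, -21, -2], [2, -6, 2, -7, 15, -2]].
There the 2×2 minor on rows i ∈ {1, 2}, columns (j,k) ∈ {(1,1), (2,1)} is det [[-2, 13], [2, -7]] = -12 ≠ 0, so this unfolding has rank ≥ 2; CP rank is at least every unfolding rank, so rank(T) ≥ 2. (This is only a lower bound: in general the CP rank may exceed every unfolding rank, so we still need to exhibit 2 rank-1 terms summing to T.)
Upper bound — finding two terms. Write S_k = T[:,:,k] for the frontal slices: S₁ = [[-2, 13], [2, -7]], S₂ = [[6, -21], [-6, 15]], S₃ = [[-2, -2], [2, -2]].
If T = a₁ ⊗ b₁ ⊗ c₁ + a₂ ⊗ b₂ ⊗ c₂ then each S_k = c₁[k]·a₁b₁ᵀ + c₂[k]·a₂b₂ᵀ. S₁ and S₂ are linearly independent, so a₁b₁ᵀ and a₂b₂ᵀ must span the same plane of matrices: they are the rank-1 matrices of the form x·S₁ + y·S₂.
det(x·S₁ + y·S₂) is −12·x² + 48·xy − 36·y² = (-12)·(x − 3·y)(x − y), vanishing at (x:y) = (3:1) and (1:1).
M₁ = 3·S₁ + S₂ = [[0, 18], [0, -6]] = 6·(3, -1)(0, 1)ᵀ and M₂ = S₁ + S₂ = [[4, -8], [-4, 8]] = 4·(1, -1)(1, -2)ᵀ, so take a₁ = (3, -1), b₁ = (0, 1), a₂ = (1, -1), b₂ = (1, -2).
Each slice is an integer combination of E₁ = a₁b₁ᵀ and E₂ = a₂b₂ᵀ: S₁ = 3·E₁ − 2·E₂, S₂ = −3·E₁ + 6·E₂, S₃ = −2·E₁ − 2·E₂; reading off coefficients, c₁ = (3, -3, -2) and c₂ = (-2, 6, -2).
Hence T = (3, -1) ⊗ (0, 1) ⊗ (3, -3, -2) + (1, -1) ⊗ (1, -2) ⊗ (-2, 6, -2), so rank(T) ≤ 2.
These bounds meet, so rank(T) = 2.
Check entry T[1,2,3] = -2: (3)·(1)·(-2) + (1)·(-2)·(-2) = -2.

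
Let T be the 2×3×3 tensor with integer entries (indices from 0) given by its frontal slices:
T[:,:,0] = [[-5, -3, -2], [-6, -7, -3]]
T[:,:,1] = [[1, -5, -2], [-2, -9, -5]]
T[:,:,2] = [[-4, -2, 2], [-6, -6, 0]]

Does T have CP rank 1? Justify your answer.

No

The mode-3 unfolding of T (rows indexed by k, columns by (i,j) = (0,0), (0,1), (0,2), (1,0), (1,1), (1,2)) is [[-5, -3, -2, -6, -7, -3], [1, -5, -2, -2, -9, -5], [-4, -2, 2, -6, -6, 0]].
There the 3×3 minor on rows k ∈ {0, 1, 2}, columns (i,j) ∈ {(0,0), (0,1), (0,2)} is det [[-5, -3, -2], [1, -5, -2], [-4, -2, 2]] = 96 ≠ 0, so this unfolding has rank ≥ 3; CP rank is at least every unfolding rank, so rank(T) ≥ 3.
In particular rank(T) ≥ 3 > 1, so T is not rank-1.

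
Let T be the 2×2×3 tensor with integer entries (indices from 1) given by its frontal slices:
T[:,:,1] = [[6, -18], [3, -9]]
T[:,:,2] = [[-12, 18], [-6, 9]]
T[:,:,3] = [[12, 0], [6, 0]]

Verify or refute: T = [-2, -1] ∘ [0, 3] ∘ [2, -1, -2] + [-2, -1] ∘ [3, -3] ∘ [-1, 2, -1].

No

Reconstruct entry (1,1,3) from the claimed factors: Σₗ aₗ[1]bₗ[1]cₗ[3] = (-2)·(0)·(-2) + (-2)·(3)·(-1) = 6, but T[1,1,3] = 12. The claim is false.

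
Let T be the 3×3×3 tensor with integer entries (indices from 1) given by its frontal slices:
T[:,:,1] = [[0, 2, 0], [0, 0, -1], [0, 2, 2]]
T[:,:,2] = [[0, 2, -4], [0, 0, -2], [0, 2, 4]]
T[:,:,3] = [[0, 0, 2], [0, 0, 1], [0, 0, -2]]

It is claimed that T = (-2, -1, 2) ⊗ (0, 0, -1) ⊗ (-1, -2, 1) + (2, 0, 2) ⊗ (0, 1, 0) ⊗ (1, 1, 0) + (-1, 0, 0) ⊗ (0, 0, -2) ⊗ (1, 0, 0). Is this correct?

Yes

Reconstruct entrywise from the claimed factors. For example, T[3,3,3] = -2 and Σₗ aₗ[3]bₗ[3]cₗ[3] = (2)·(-1)·(1) + (2)·(0)·(0) + (0)·(-2)·(0) = -2; checking all 27 entries, every one matches. The claim holds.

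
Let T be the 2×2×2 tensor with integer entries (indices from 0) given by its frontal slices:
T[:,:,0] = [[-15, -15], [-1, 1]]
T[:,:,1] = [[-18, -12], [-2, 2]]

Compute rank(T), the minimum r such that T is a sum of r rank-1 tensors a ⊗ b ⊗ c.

Lower bound: the mode-3 unfolding of T (rows indexed by k, columns by (i,j) = (0,0), (0,1), (1,0), (1,1)) is [[-15, -15, -1, 1], [-18, -12, -2, 2]].
There the 2×2 minor on rows k ∈ {0, 1}, columns (i,j) ∈ {(0,0), (0,1)} is det [[-15, -15], [-18, -12]] = -90 ≠ 0, so this unfolding has rank ≥ 2; CP rank is at least every unfolding rank, so rank(T) ≥ 2. (Flattening ranks never certify an upper bound on CP rank; for that we must actually write T with 2 rank-1 terms.)
Upper bound — finding two terms. Write S_k = T[:,:,k] for the frontal slices: S₀ = [[-15, -15], [-1, 1]], S₁ = [[-18, -12], [-2, 2]].
If T = a₁ ⊗ b₁ ⊗ c₁ + a₂ ⊗ b₂ ⊗ c₂ then each S_k = c₁[k]·a₁b₁ᵀ + c₂[k]·a₂b₂ᵀ. S₀ and S₁ are linearly independent, so a₁b₁ᵀ and a₂b₂ᵀ must span the same plane of matrices: they are the rank-1 matrices of the form x·S₀ + y·S₁.
det(x·S₀ + y·S₁) is −30·x² − 90·xy − 60·y² = (-30)·(x + 2·y)(x + y), vanishing at (x:y) = (2:-1) and (1:-1).
M₁ = 2·S₀ − S₁ = [[-12, -18], [0, 0]] = (-6)·[1, 0][2, 3]ᵀ and M₂ = S₀ − S₁ = [[3, -3], [1, -1]] = [3, 1][1, -1]ᵀ, so take a₁ = [1, 0], b₁ = [2, 3], a₂ = [3, 1], b₂ = [1, -1].
Each slice is an integer combination of E₁ = a₁b₁ᵀ and E₂ = a₂b₂ᵀ: S₀ = −6·E₁ − E₂, S₁ = −6·E₁ − 2·E₂; reading off coefficients, c₁ = [-6, -6] and c₂ = [-1, -2].
Hence T = [1, 0] ⊗ [2, 3] ⊗ [-6, -6] + [3, 1] ⊗ [1, -1] ⊗ [-1, -2], so rank(T) ≤ 2.
These bounds meet, so rank(T) = 2.

2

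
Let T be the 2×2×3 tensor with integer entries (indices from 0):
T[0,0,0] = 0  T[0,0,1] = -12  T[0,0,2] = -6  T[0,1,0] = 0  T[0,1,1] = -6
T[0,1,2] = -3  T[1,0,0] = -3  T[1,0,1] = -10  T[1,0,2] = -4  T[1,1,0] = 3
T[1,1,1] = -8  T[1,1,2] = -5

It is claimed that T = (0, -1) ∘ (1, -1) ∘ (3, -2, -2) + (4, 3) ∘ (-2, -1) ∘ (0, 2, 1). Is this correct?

Reconstruct entry (0,0,1) from the claimed factors: Σₗ aₗ[0]bₗ[0]cₗ[1] = (0)·(1)·(-2) + (4)·(-2)·(2) = -16, but T[0,0,1] = -12. The claim is false.

No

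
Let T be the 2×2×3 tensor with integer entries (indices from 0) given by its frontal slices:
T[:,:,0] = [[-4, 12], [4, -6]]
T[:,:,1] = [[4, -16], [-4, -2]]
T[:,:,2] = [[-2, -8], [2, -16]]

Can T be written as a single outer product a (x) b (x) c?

No

The mode-3 unfolding of T (rows indexed by k, columns by (i,j) = (0,0), (0,1), (1,0), (1,1)) is [[-4, 12, 4, -6], [4, -16, -4, -2], [-2, -8, 2, -16]].
There the 3×3 minor on rows k ∈ {0, 1, 2}, columns (i,j) ∈ {(0,0), (0,1), (1,1)} is det [[-4, 12, -6], [4, -16, -2], [-2, -8, -16]] = 240 ≠ 0, so this unfolding has rank ≥ 3; CP rank is at least every unfolding rank, so rank(T) ≥ 3.
In particular rank(T) ≥ 3 > 1, so T is not rank-1.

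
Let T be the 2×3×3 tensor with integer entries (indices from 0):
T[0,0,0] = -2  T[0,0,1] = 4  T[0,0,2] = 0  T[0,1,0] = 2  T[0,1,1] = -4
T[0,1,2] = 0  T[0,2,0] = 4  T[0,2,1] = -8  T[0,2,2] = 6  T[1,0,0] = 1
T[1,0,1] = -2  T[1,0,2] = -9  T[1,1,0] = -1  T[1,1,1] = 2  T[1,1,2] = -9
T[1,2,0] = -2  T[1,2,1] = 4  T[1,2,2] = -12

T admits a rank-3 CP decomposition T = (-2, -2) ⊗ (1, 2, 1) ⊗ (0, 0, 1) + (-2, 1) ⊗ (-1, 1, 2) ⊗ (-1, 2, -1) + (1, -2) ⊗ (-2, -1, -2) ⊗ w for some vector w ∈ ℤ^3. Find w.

w = (0, 0, -2)

Subtract the known terms from T to get the rank-1 residual R = (1, -2) ⊗ (-2, -1, -2) ⊗ w, so R[i,j,k] = a[i]·b[j]·w[k]. Pick indices with nonzero a[0]·b[0] = (1)·(-2) = -2. Only the fibre through (0,0,·) is needed: R[0,0,:] = T[0,0,:] − Σₗ aₗ[0]bₗ[0]cₗ = [-2, 4, 0] − (-2)·(1)·(0, 0, 1) − (-2)·(-1)·(-1, 2, -1) = [0, 0, 4]. Then w[k] = R[0,0,k] / -2 for each k, giving w = [0, 0, 4] / -2 = (0, 0, -2).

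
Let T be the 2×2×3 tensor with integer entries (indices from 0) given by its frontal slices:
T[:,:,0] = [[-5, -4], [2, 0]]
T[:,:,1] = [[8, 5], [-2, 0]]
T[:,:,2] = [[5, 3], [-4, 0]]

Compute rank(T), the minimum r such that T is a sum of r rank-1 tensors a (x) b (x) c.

3

Lower bound: the mode-3 unfolding of T (rows indexed by k, columns by (i,j) = (0,0), (0,1), (1,0), (1,1)) is [[-5, -4, 2, 0], [8, 5, -2, 0], [5, 3, -4, 0]].
There the 3×3 minor on rows k ∈ {0, 1, 2}, columns (i,j) ∈ {(0,0), (0,1), (1,0)} is det [[-5, -4, 2], [8, 5, -2], [5, 3, -4]] = -20 ≠ 0, so this unfolding has rank ≥ 3; CP rank is at least every unfolding rank, so rank(T) ≥ 3. (Unfolding ranks only ever bound the CP rank from below — rank(T) can be strictly larger than all of them — so the matching upper bound has to come from an explicit 3-term decomposition.)
Upper bound: T is a sum of 3 rank-1 terms, T = (1, 0) (x) (1, 1) (x) (-2, 1, -1) + (1, 0) (x) (2, 1) (x) (-2, 4, 4) + (1, 2) (x) (1, 0) (x) (1, -1, -2) (written with every a and b primitive with positive leading entry and the scale carried by c; CP decompositions are not unique, and this one is verified by expanding entrywise), so rank(T) ≤ 3.
These bounds meet, so rank(T) = 3.
Check entry T[0,1,0] = -4: (1)·(1)·(-2) + (1)·(1)·(-2) + (1)·(0)·(1) = -4.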